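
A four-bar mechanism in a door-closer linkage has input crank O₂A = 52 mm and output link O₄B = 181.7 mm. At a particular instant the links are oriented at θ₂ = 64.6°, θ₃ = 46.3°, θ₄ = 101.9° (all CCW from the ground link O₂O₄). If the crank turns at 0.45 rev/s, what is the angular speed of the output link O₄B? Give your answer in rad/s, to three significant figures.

0.308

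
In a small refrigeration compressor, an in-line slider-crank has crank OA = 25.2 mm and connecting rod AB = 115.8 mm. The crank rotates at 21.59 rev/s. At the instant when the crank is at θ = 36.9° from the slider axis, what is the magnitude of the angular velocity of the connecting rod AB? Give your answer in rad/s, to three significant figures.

ω = 135.7 rad/s (converted from 21.59 rev/s).
The rod makes angle φ with the slider axis where L sinφ = r sinθ; differentiating, L cosφ·φ̇ = r ω cosθ.
L cosφ = √(L² − r² sin²θ) = 0.11481 m.
|ω_rod| = r ω |cosθ| / √(L² − r² sin²θ) = 0.0252·135.7·0.79968/0.11481 = 23.811 rad/s.

23.8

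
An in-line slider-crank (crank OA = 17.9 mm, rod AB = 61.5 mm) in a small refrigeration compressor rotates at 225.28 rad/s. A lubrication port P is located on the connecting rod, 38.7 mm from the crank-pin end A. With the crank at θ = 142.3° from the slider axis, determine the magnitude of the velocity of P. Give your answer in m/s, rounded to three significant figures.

2.41

ω = 225.3 rad/s.  Crank-pin speed |V_A| = rω = 4.0325 m/s, perpendicular to OA.
Rod angle: sinφ = −(r/L) sinθ ⇒ φ = -10.253°; ω_rod = −rω cosθ/√(L²−r²sin²θ) = +52.722 rad/s.
V_P = V_A + ω_rod × AP, with AP = 0.0387 m along the rod.
Components: V_Px = −rω sinθ − a·ω_rod·sinφ = -2.1028 m/s;  V_Py = rω cosθ + a·ω_rod·cosφ = -1.1829 m/s.
|V_P| = √(V_Px² + V_Py²) = 2.4127 m/s.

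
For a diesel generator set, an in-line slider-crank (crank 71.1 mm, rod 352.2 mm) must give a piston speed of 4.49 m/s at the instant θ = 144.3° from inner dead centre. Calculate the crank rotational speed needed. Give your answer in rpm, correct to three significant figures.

1240

For an in-line slider-crank, |v_piston| = rω|sinθ|·[1 + r cosθ/√(L² − r² sin²θ)].
With r = 0.0711 m, L = 0.3522 m, θ = 144.3°: the bracketed kinematic factor |dx/dθ| = 0.03464 m.
ω = v/|dx/dθ| = 4.49/0.03464 = 129.62 rad/s.
N = 60ω/(2π) = 1237.8 rpm.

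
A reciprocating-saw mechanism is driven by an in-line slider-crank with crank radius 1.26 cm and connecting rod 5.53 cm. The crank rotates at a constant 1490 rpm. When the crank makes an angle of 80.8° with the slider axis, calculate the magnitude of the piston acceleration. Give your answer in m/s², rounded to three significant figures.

18.9

ω = 2π·1490/60 = 156 rad/s
x(θ) = r cosθ + √(L² − r² sin²θ); with ω constant, a = ω²·d²x/dθ².
d²x/dθ² = −r cosθ − r²(cos2θ)/√u − r⁴ sin²2θ/(4u^{3/2}),  u = L² − r² sin²θ = 0.00290339 m².
Substituting r = 0.0126 m, L = 0.0553 m, θ = 80.8°: d²x/dθ² = +0.00077723 m.
a = ω²·d²x/dθ² = (156)²·(+0.00077723) = +18.923 m/s²;  |a| = 18.923 m/s².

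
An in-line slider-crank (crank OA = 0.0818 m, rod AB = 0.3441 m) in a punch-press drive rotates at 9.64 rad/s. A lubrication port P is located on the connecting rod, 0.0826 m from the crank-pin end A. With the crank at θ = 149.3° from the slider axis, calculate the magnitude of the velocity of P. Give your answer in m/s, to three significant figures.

0.642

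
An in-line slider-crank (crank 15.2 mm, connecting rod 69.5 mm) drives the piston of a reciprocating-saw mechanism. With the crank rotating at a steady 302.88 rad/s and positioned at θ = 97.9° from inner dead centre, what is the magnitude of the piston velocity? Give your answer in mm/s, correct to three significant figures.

ω = 302.9 rad/s
For an in-line slider-crank, x = r cosθ + √(L² − r² sin²θ), so v = −rω sinθ·[1 + r cosθ/√(L² − r² sin²θ)].
With r = 0.0152 m, L = 0.0695 m, θ = 97.9°: √(L² − r² sin²θ) = 0.06785 m.
v = −0.0152·302.9·0.99051·[1 + 0.0152·-0.13744/0.06785] = -4.4197 m/s.
|v| = 4.4197 m/s = 4419.7 mm/s.

4420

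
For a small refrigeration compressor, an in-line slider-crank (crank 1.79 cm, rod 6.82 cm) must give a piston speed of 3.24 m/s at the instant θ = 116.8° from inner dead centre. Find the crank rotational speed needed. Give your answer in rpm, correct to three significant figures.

2200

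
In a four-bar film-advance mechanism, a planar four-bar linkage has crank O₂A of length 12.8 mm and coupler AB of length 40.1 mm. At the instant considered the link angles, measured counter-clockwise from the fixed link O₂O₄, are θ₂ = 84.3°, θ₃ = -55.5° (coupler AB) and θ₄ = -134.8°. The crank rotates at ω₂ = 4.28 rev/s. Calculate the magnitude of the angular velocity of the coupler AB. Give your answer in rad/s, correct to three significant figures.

5.51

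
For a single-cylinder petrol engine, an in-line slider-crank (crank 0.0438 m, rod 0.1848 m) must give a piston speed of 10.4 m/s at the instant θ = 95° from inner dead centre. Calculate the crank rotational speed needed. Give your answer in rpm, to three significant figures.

2330

For an in-line slider-crank, |v_piston| = rω|sinθ|·[1 + r cosθ/√(L² − r² sin²θ)].
With r = 0.0438 m, L = 0.1848 m, θ = 95°: the bracketed kinematic factor |dx/dθ| = 0.042706 m.
ω = v/|dx/dθ| = 10.4/0.042706 = 243.53 rad/s.
N = 60ω/(2π) = 2325.5 rpm.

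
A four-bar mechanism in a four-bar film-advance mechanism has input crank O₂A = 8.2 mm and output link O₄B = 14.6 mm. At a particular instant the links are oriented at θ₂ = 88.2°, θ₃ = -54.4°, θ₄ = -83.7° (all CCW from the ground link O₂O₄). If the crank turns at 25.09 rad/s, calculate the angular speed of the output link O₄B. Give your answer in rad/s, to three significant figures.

ω₂ = 25.09 rad/s
Differentiating the loop-closure r₂e^{iθ₂}+r₃e^{iθ₃}=r₁+r₄e^{iθ₄} gives r₂ω₂e^{iθ₂}+r₃ω₃e^{iθ₃}=r₄ω₄e^{iθ₄}.
Eliminating the other unknown: ω₄ = r₂ω₂ sin(θ₂−θ₃) / [r₄ sin(θ₄−θ₃)].
Numerator sine = +0.60738; denominator sine = -0.48938.
Result = 0.0082·25.09·(+0.60738) / (0.0146·(-0.48938)) = -17.489 rad/s; magnitude 17.489 rad/s.

17.5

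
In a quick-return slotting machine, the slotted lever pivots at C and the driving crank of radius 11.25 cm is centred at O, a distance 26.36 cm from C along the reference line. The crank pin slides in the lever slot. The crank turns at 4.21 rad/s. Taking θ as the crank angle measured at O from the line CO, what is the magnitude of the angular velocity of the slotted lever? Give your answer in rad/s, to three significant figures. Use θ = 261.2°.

ω = 4.21 rad/s
Crank pin A relative to C: A = (d + r cosθ, r sinθ); lever angle φ = atan2(r sinθ, d + r cosθ).
Differentiating tanφ: φ̇ = rω(d cosθ + r)/(d² + r² + 2dr cosθ).
d² + r² + 2dr cosθ = |CA|² = 0.0730676 m²;  d cosθ + r = +0.072173 m.
|ω_lever| = |0.1125·4.21·+0.072173| / 0.0730676 = 0.46783 rad/s.

0.468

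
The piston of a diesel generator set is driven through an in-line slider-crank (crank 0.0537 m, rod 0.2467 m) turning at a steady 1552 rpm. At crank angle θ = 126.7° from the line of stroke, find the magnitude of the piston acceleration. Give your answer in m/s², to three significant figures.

934

ω = 2π·1552/60 = 162.5 rad/s
x(θ) = r cosθ + √(L² − r² sin²θ); with ω constant, a = ω²·d²x/dθ².
d²x/dθ² = −r cosθ − r²(cos2θ)/√u − r⁴ sin²2θ/(4u^{3/2}),  u = L² − r² sin²θ = 0.0590071 m².
Substituting r = 0.0537 m, L = 0.2467 m, θ = 126.7°: d²x/dθ² = +0.035351 m.
a = ω²·d²x/dθ² = (162.5)²·(+0.035351) = +933.77 m/s²;  |a| = 933.77 m/s².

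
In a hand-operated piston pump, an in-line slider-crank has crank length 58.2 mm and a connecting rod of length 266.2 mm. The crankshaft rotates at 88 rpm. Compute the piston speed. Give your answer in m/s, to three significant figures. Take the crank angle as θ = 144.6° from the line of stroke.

0.255

ω = 2π·88/60 = 9.215 rad/s
For an in-line slider-crank, x = r cosθ + √(L² − r² sin²θ), so v = −rω sinθ·[1 + r cosθ/√(L² − r² sin²θ)].
With r = 0.0582 m, L = 0.2662 m, θ = 144.6°: √(L² − r² sin²θ) = 0.26406 m.
v = −0.0582·9.215·0.57928·[1 + 0.0582·-0.81513/0.26406] = -0.25487 m/s.
|v| = 0.25487 m/s.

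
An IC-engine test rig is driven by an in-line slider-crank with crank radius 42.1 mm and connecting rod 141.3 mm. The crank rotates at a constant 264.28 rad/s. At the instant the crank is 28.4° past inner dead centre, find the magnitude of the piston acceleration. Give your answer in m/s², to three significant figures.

3090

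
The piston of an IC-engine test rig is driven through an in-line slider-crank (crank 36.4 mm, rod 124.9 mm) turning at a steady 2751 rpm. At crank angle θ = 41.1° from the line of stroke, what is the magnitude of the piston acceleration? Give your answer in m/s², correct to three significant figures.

ω = 2π·2751/60 = 288.1 rad/s
x(θ) = r cosθ + √(L² − r² sin²θ); with ω constant, a = ω²·d²x/dθ².
d²x/dθ² = −r cosθ − r²(cos2θ)/√u − r⁴ sin²2θ/(4u^{3/2}),  u = L² − r² sin²θ = 0.0150274 m².
Substituting r = 0.0364 m, L = 0.1249 m, θ = 41.1°: d²x/dθ² = -0.02913 m.
a = ω²·d²x/dθ² = (288.1)²·(-0.02913) = -2417.6 m/s²;  |a| = 2417.6 m/s².

2420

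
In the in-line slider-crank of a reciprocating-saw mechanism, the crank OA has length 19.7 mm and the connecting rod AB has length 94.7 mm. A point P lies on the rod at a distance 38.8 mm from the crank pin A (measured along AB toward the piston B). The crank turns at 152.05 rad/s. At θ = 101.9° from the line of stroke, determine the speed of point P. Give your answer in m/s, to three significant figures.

2.90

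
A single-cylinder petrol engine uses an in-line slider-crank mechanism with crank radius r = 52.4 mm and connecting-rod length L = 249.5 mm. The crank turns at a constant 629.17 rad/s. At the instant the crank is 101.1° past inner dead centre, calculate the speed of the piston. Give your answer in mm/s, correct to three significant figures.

ω = 629.2 rad/s
For an in-line slider-crank, x = r cosθ + √(L² − r² sin²θ), so v = −rω sinθ·[1 + r cosθ/√(L² − r² sin²θ)].
With r = 0.0524 m, L = 0.2495 m, θ = 101.1°: √(L² − r² sin²θ) = 0.24414 m.
v = −0.0524·629.2·0.98129·[1 + 0.0524·-0.19252/0.24414] = -31.015 m/s.
|v| = 31.015 m/s = 31015 mm/s.

31000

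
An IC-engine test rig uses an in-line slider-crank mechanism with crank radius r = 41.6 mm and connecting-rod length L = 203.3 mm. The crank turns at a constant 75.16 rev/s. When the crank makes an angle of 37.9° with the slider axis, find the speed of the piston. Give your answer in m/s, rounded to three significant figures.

14.0

ω = 2π·75.2 = 472.2 rad/s
For an in-line slider-crank, x = r cosθ + √(L² − r² sin²θ), so v = −rω sinθ·[1 + r cosθ/√(L² − r² sin²θ)].
With r = 0.0416 m, L = 0.2033 m, θ = 37.9°: √(L² − r² sin²θ) = 0.20169 m.
v = −0.0416·472.2·0.61429·[1 + 0.0416·0.78908/0.20169] = -14.032 m/s.
|v| = 14.032 m/s.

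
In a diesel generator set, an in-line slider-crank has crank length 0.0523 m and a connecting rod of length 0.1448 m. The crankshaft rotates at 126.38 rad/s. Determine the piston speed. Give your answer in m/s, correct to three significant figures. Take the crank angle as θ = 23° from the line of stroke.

3.45

ω = 126.4 rad/s
For an in-line slider-crank, x = r cosθ + √(L² − r² sin²θ), so v = −rω sinθ·[1 + r cosθ/√(L² − r² sin²θ)].
With r = 0.0523 m, L = 0.1448 m, θ = 23°: √(L² − r² sin²θ) = 0.14335 m.
v = −0.0523·126.4·0.39073·[1 + 0.0523·0.92050/0.14335] = -3.4499 m/s.
|v| = 3.4499 m/s.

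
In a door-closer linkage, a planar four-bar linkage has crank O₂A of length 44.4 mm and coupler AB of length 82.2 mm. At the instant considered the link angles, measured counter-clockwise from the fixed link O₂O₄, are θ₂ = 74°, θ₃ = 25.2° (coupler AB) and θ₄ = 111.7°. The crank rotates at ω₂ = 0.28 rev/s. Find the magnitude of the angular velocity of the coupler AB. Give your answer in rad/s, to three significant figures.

ω₂ = 1.759 rad/s (from 0.28 rev/s).
Differentiating the loop-closure r₂e^{iθ₂}+r₃e^{iθ₃}=r₁+r₄e^{iθ₄} gives r₂ω₂e^{iθ₂}+r₃ω₃e^{iθ₃}=r₄ω₄e^{iθ₄}.
Eliminating the other unknown: ω₃ = r₂ω₂ sin(θ₄−θ₂) / [r₃ sin(θ₃−θ₄)].
Numerator sine = +0.61153; denominator sine = -0.99813.
Result = 0.0444·1.759·(+0.61153) / (0.0822·(-0.99813)) = -0.5822 rad/s; magnitude 0.5822 rad/s.

0.582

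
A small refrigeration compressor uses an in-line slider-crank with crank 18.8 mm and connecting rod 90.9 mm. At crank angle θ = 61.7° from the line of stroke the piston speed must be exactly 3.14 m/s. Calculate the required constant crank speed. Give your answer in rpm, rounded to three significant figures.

1650

For an in-line slider-crank, |v_piston| = rω|sinθ|·[1 + r cosθ/√(L² − r² sin²θ)].
With r = 0.0188 m, L = 0.0909 m, θ = 61.7°: the bracketed kinematic factor |dx/dθ| = 0.018204 m.
ω = v/|dx/dθ| = 3.14/0.018204 = 172.49 rad/s.
N = 60ω/(2π) = 1647.2 rpm.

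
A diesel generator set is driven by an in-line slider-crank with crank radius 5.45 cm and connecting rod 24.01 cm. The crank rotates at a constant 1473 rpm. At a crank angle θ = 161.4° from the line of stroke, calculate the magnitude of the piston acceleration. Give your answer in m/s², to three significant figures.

993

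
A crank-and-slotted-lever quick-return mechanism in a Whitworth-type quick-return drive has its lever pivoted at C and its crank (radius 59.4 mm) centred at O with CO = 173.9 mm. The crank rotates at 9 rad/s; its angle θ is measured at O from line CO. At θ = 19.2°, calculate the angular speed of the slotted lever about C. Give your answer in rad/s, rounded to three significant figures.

2.24

ω = 9 rad/s
Crank pin A relative to C: A = (d + r cosθ, r sinθ); lever angle φ = atan2(r sinθ, d + r cosθ).
Differentiating tanφ: φ̇ = rω(d cosθ + r)/(d² + r² + 2dr cosθ).
d² + r² + 2dr cosθ = |CA|² = 0.0532797 m²;  d cosθ + r = +0.22363 m.
|ω_lever| = |0.0594·9·+0.22363| / 0.0532797 = 2.2438 rad/s.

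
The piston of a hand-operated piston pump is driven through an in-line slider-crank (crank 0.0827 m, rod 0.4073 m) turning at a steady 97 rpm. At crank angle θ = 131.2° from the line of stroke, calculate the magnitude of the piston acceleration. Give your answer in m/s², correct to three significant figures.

5.83

ω = 2π·97/60 = 10.16 rad/s
x(θ) = r cosθ + √(L² − r² sin²θ); with ω constant, a = ω²·d²x/dθ².
d²x/dθ² = −r cosθ − r²(cos2θ)/√u − r⁴ sin²2θ/(4u^{3/2}),  u = L² − r² sin²θ = 0.162021 m².
Substituting r = 0.0827 m, L = 0.4073 m, θ = 131.2°: d²x/dθ² = +0.056545 m.
a = ω²·d²x/dθ² = (10.16)²·(+0.056545) = +5.8343 m/s²;  |a| = 5.8343 m/s².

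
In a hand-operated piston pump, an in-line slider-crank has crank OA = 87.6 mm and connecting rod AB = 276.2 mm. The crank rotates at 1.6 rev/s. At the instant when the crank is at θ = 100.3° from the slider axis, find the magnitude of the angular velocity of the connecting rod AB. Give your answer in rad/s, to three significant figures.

ω = 10.05 rad/s (converted from 1.6 rev/s).
The rod makes angle φ with the slider axis where L sinφ = r sinθ; differentiating, L cosφ·φ̇ = r ω cosθ.
L cosφ = √(L² − r² sin²θ) = 0.26241 m.
|ω_rod| = r ω |cosθ| / √(L² − r² sin²θ) = 0.0876·10.05·0.17880/0.26241 = 0.60007 rad/s.

0.600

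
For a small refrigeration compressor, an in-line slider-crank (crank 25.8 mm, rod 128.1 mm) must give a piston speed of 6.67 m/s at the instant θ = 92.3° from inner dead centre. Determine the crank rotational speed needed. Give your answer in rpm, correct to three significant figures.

2490

For an in-line slider-crank, |v_piston| = rω|sinθ|·[1 + r cosθ/√(L² − r² sin²θ)].
With r = 0.0258 m, L = 0.1281 m, θ = 92.3°: the bracketed kinematic factor |dx/dθ| = 0.025566 m.
ω = v/|dx/dθ| = 6.67/0.025566 = 260.89 rad/s.
N = 60ω/(2π) = 2491.3 rpm.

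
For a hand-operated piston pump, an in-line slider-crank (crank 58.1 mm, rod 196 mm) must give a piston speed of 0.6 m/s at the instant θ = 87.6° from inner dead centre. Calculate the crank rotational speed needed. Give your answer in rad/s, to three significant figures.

For an in-line slider-crank, |v_piston| = rω|sinθ|·[1 + r cosθ/√(L² − r² sin²θ)].
With r = 0.0581 m, L = 0.196 m, θ = 87.6°: the bracketed kinematic factor |dx/dθ| = 0.058803 m.
ω = v/|dx/dθ| = 0.6/0.058803 = 10.203 rad/s.

10.2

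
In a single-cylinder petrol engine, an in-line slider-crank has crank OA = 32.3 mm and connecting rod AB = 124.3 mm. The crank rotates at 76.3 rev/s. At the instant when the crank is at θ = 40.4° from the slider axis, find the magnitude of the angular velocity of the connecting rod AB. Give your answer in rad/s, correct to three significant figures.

96.2

ω = 479.4 rad/s (converted from 76.3 rev/s).
The rod makes angle φ with the slider axis where L sinφ = r sinθ; differentiating, L cosφ·φ̇ = r ω cosθ.
L cosφ = √(L² − r² sin²θ) = 0.12252 m.
|ω_rod| = r ω |cosθ| / √(L² − r² sin²θ) = 0.0323·479.4·0.76154/0.12252 = 96.244 rad/s.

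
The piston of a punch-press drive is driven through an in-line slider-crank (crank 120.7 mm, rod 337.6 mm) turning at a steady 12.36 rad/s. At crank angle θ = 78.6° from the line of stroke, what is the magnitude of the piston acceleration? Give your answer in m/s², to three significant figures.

2.81

ω = 12.36 rad/s
x(θ) = r cosθ + √(L² − r² sin²θ); with ω constant, a = ω²·d²x/dθ².
d²x/dθ² = −r cosθ − r²(cos2θ)/√u − r⁴ sin²2θ/(4u^{3/2}),  u = L² − r² sin²θ = 0.0999744 m².
Substituting r = 0.1207 m, L = 0.3376 m, θ = 78.6°: d²x/dθ² = +0.018366 m.
a = ω²·d²x/dθ² = (12.36)²·(+0.018366) = +2.8058 m/s²;  |a| = 2.8058 m/s².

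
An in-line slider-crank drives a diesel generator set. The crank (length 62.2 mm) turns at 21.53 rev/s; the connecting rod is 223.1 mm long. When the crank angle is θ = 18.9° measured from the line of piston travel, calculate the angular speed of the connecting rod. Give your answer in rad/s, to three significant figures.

ω = 135.3 rad/s (converted from 21.53 rev/s).
The rod makes angle φ with the slider axis where L sinφ = r sinθ; differentiating, L cosφ·φ̇ = r ω cosθ.
L cosφ = √(L² − r² sin²θ) = 0.22219 m.
|ω_rod| = r ω |cosθ| / √(L² − r² sin²θ) = 0.0622·135.3·0.94609/0.22219 = 35.828 rad/s.

35.8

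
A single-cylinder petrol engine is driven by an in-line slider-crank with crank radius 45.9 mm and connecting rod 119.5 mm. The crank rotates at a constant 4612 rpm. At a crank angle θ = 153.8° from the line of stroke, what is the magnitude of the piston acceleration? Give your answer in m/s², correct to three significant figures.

6960

ω = 2π·4612/60 = 483 rad/s
x(θ) = r cosθ + √(L² − r² sin²θ); with ω constant, a = ω²·d²x/dθ².
d²x/dθ² = −r cosθ − r²(cos2θ)/√u − r⁴ sin²2θ/(4u^{3/2}),  u = L² − r² sin²θ = 0.0138696 m².
Substituting r = 0.0459 m, L = 0.1195 m, θ = 153.8°: d²x/dθ² = +0.029843 m.
a = ω²·d²x/dθ² = (483)²·(+0.029843) = +6961 m/s²;  |a| = 6961 m/s².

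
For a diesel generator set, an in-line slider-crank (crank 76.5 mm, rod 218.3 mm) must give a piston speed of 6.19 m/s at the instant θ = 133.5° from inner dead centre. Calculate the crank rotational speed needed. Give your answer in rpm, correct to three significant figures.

1420

For an in-line slider-crank, |v_piston| = rω|sinθ|·[1 + r cosθ/√(L² − r² sin²θ)].
With r = 0.0765 m, L = 0.2183 m, θ = 133.5°: the bracketed kinematic factor |dx/dθ| = 0.041651 m.
ω = v/|dx/dθ| = 6.19/0.041651 = 148.62 rad/s.
N = 60ω/(2π) = 1419.2 rpm.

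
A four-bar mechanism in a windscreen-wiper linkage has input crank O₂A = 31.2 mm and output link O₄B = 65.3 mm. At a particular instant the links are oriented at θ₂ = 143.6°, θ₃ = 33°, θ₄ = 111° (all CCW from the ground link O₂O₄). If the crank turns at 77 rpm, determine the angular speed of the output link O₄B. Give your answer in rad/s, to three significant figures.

3.69

ω₂ = 8.063 rad/s (from 77 rpm).
Differentiating the loop-closure r₂e^{iθ₂}+r₃e^{iθ₃}=r₁+r₄e^{iθ₄} gives r₂ω₂e^{iθ₂}+r₃ω₃e^{iθ₃}=r₄ω₄e^{iθ₄}.
Eliminating the other unknown: ω₄ = r₂ω₂ sin(θ₂−θ₃) / [r₄ sin(θ₄−θ₃)].
Numerator sine = +0.93606; denominator sine = +0.97815.
Result = 0.0312·8.063·(+0.93606) / (0.0653·(+0.97815)) = +3.6869 rad/s; magnitude 3.6869 rad/s.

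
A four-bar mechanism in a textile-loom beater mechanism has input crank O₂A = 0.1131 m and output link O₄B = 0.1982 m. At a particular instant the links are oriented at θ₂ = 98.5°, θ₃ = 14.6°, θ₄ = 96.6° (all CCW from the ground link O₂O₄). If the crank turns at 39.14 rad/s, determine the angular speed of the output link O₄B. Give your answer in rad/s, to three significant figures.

22.4

ω₂ = 39.14 rad/s
Differentiating the loop-closure r₂e^{iθ₂}+r₃e^{iθ₃}=r₁+r₄e^{iθ₄} gives r₂ω₂e^{iθ₂}+r₃ω₃e^{iθ₃}=r₄ω₄e^{iθ₄}.
Eliminating the other unknown: ω₄ = r₂ω₂ sin(θ₂−θ₃) / [r₄ sin(θ₄−θ₃)].
Numerator sine = +0.99434; denominator sine = +0.99027.
Result = 0.1131·39.14·(+0.99434) / (0.1982·(+0.99027)) = +22.426 rad/s; magnitude 22.426 rad/s.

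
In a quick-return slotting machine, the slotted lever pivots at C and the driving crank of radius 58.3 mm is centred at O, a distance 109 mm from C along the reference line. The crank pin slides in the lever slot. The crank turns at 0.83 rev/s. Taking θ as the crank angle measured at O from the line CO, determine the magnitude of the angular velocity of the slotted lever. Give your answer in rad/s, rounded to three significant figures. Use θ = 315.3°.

ω = 5.215 rad/s (from 0.83 rev/s).
Crank pin A relative to C: A = (d + r cosθ, r sinθ); lever angle φ = atan2(r sinθ, d + r cosθ).
Differentiating tanφ: φ̇ = rω(d cosθ + r)/(d² + r² + 2dr cosθ).
d² + r² + 2dr cosθ = |CA|² = 0.0243137 m²;  d cosθ + r = +0.13578 m.
|ω_lever| = |0.0583·5.215·+0.13578| / 0.0243137 = 1.6979 rad/s.

1.70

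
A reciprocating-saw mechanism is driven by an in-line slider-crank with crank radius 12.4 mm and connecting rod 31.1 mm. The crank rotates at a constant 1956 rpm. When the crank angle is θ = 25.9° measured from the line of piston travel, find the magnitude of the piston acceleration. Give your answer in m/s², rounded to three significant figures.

ω = 2π·1956/60 = 204.8 rad/s
x(θ) = r cosθ + √(L² − r² sin²θ); with ω constant, a = ω²·d²x/dθ².
d²x/dθ² = −r cosθ − r²(cos2θ)/√u − r⁴ sin²2θ/(4u^{3/2}),  u = L² − r² sin²θ = 0.000937873 m².
Substituting r = 0.0124 m, L = 0.0311 m, θ = 25.9°: d²x/dθ² = -0.014386 m.
a = ω²·d²x/dθ² = (204.8)²·(-0.014386) = -603.6 m/s²;  |a| = 603.6 m/s².

604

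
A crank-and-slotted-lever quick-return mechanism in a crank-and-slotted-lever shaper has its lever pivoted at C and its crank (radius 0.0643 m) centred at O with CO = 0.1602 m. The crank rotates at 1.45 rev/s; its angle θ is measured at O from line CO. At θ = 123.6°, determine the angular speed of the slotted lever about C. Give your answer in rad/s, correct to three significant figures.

0.775

ω = 9.111 rad/s (from 1.45 rev/s).
Crank pin A relative to C: A = (d + r cosθ, r sinθ); lever angle φ = atan2(r sinθ, d + r cosθ).
Differentiating tanφ: φ̇ = rω(d cosθ + r)/(d² + r² + 2dr cosθ).
d² + r² + 2dr cosθ = |CA|² = 0.0183977 m²;  d cosθ + r = -0.024353 m.
|ω_lever| = |0.0643·9.111·-0.024353| / 0.0183977 = 0.77545 rad/s.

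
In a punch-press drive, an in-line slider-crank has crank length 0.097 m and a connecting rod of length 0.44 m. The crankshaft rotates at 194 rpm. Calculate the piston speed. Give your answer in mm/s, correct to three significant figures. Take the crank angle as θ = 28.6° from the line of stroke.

ω = 2π·194/60 = 20.32 rad/s
For an in-line slider-crank, x = r cosθ + √(L² − r² sin²θ), so v = −rω sinθ·[1 + r cosθ/√(L² − r² sin²θ)].
With r = 0.097 m, L = 0.44 m, θ = 28.6°: √(L² − r² sin²θ) = 0.43754 m.
v = −0.097·20.32·0.47869·[1 + 0.097·0.87798/0.43754] = -1.1269 m/s.
|v| = 1.1269 m/s = 1126.9 mm/s.

1130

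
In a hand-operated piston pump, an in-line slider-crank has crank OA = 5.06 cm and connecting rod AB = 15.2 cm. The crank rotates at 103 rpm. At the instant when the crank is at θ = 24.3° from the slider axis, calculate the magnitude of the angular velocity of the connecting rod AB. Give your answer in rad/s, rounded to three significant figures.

3.30

ω = 10.79 rad/s (converted from 103 rpm).
The rod makes angle φ with the slider axis where L sinφ = r sinθ; differentiating, L cosφ·φ̇ = r ω cosθ.
L cosφ = √(L² − r² sin²θ) = 0.15057 m.
|ω_rod| = r ω |cosθ| / √(L² − r² sin²θ) = 0.0506·10.79·0.91140/0.15057 = 3.3037 rad/s.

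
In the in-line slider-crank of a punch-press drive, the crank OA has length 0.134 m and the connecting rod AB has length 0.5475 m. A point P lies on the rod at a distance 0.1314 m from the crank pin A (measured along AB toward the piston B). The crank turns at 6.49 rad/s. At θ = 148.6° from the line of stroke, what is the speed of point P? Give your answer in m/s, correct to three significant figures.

0.709

ω = 6.49 rad/s.  Crank-pin speed |V_A| = rω = 0.86966 m/s, perpendicular to OA.
Rod angle: sinφ = −(r/L) sinθ ⇒ φ = -7.326°; ω_rod = −rω cosθ/√(L²−r²sin²θ) = +1.367 rad/s.
V_P = V_A + ω_rod × AP, with AP = 0.1314 m along the rod.
Components: V_Px = −rω sinθ − a·ω_rod·sinφ = -0.4302 m/s;  V_Py = rω cosθ + a·ω_rod·cosφ = -0.56415 m/s.
|V_P| = √(V_Px² + V_Py²) = 0.70946 m/s.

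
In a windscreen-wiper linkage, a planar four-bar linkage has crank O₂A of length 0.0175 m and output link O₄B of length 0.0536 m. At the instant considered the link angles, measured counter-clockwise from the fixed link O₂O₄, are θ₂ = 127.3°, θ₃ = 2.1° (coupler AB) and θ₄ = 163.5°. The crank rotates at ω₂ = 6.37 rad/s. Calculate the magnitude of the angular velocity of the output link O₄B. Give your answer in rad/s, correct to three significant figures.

5.33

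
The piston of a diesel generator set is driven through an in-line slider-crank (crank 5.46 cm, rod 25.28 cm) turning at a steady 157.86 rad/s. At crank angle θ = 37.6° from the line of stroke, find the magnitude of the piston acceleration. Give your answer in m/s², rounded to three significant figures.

1160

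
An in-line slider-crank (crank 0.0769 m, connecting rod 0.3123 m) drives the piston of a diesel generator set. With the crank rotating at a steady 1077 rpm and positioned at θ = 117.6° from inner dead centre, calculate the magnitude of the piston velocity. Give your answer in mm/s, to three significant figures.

6790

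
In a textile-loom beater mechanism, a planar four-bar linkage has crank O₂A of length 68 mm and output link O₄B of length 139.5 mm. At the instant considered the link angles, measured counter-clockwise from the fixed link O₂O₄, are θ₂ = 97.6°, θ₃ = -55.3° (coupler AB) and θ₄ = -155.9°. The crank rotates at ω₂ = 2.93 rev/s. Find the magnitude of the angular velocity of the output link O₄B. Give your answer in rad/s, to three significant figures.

4.16

ω₂ = 18.41 rad/s (from 2.93 rev/s).
Differentiating the loop-closure r₂e^{iθ₂}+r₃e^{iθ₃}=r₁+r₄e^{iθ₄} gives r₂ω₂e^{iθ₂}+r₃ω₃e^{iθ₃}=r₄ω₄e^{iθ₄}.
Eliminating the other unknown: ω₄ = r₂ω₂ sin(θ₂−θ₃) / [r₄ sin(θ₄−θ₃)].
Numerator sine = +0.45554; denominator sine = -0.98294.
Result = 0.068·18.41·(+0.45554) / (0.1395·(-0.98294)) = -4.159 rad/s; magnitude 4.159 rad/s.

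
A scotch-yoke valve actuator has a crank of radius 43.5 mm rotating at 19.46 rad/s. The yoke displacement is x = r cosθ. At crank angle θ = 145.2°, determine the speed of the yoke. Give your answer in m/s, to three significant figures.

0.483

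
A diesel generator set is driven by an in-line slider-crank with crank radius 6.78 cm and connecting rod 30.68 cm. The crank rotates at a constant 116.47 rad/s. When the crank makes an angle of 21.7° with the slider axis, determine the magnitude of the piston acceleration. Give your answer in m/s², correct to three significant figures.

1000

ω = 116.5 rad/s
x(θ) = r cosθ + √(L² − r² sin²θ); with ω constant, a = ω²·d²x/dθ².
d²x/dθ² = −r cosθ − r²(cos2θ)/√u − r⁴ sin²2θ/(4u^{3/2}),  u = L² − r² sin²θ = 0.0934978 m².
Substituting r = 0.0678 m, L = 0.3068 m, θ = 21.7°: d²x/dθ² = -0.074005 m.
a = ω²·d²x/dθ² = (116.5)²·(-0.074005) = -1003.9 m/s²;  |a| = 1003.9 m/s².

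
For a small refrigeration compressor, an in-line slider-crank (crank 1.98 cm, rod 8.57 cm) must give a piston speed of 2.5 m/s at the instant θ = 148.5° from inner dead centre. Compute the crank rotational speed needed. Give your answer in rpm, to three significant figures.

2880

For an in-line slider-crank, |v_piston| = rω|sinθ|·[1 + r cosθ/√(L² − r² sin²θ)].
With r = 0.0198 m, L = 0.0857 m, θ = 148.5°: the bracketed kinematic factor |dx/dθ| = 0.0082925 m.
ω = v/|dx/dθ| = 2.5/0.0082925 = 301.48 rad/s.
N = 60ω/(2π) = 2878.9 rpm.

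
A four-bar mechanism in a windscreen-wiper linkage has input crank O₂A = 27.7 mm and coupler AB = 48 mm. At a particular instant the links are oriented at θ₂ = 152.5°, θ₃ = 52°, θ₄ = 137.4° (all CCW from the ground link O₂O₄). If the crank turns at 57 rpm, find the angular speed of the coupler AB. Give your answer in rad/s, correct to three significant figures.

ω₂ = 5.969 rad/s (from 57 rpm).
Differentiating the loop-closure r₂e^{iθ₂}+r₃e^{iθ₃}=r₁+r₄e^{iθ₄} gives r₂ω₂e^{iθ₂}+r₃ω₃e^{iθ₃}=r₄ω₄e^{iθ₄}.
Eliminating the other unknown: ω₃ = r₂ω₂ sin(θ₄−θ₂) / [r₃ sin(θ₃−θ₄)].
Numerator sine = -0.26050; denominator sine = -0.99678.
Result = 0.0277·5.969·(-0.26050) / (0.048·(-0.99678)) = +0.90024 rad/s; magnitude 0.90024 rad/s.

0.900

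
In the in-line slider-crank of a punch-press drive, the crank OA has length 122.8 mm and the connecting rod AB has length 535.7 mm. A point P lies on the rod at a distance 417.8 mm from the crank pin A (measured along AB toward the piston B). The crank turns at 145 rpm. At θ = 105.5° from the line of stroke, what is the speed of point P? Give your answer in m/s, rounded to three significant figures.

ω = 15.18 rad/s.  Crank-pin speed |V_A| = rω = 1.8646 m/s, perpendicular to OA.
Rod angle: sinφ = −(r/L) sinθ ⇒ φ = -12.762°; ω_rod = −rω cosθ/√(L²−r²sin²θ) = +0.95375 rad/s.
V_P = V_A + ω_rod × AP, with AP = 0.4178 m along the rod.
Components: V_Px = −rω sinθ − a·ω_rod·sinφ = -1.7088 m/s;  V_Py = rω cosθ + a·ω_rod·cosφ = -0.10967 m/s.
|V_P| = √(V_Px² + V_Py²) = 1.7123 m/s.

1.71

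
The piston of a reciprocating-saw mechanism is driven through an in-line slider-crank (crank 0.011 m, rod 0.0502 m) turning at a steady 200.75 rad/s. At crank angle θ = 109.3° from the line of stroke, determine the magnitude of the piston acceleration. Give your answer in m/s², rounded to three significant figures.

224

ω = 200.8 rad/s
x(θ) = r cosθ + √(L² − r² sin²θ); with ω constant, a = ω²·d²x/dθ².
d²x/dθ² = −r cosθ − r²(cos2θ)/√u − r⁴ sin²2θ/(4u^{3/2}),  u = L² − r² sin²θ = 0.00241226 m².
Substituting r = 0.011 m, L = 0.0502 m, θ = 109.3°: d²x/dθ² = +0.005549 m.
a = ω²·d²x/dθ² = (200.8)²·(+0.005549) = +223.63 m/s²;  |a| = 223.63 m/s².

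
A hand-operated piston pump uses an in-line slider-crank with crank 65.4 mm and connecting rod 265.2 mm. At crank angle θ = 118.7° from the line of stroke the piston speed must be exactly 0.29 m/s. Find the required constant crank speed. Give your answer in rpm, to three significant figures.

54.9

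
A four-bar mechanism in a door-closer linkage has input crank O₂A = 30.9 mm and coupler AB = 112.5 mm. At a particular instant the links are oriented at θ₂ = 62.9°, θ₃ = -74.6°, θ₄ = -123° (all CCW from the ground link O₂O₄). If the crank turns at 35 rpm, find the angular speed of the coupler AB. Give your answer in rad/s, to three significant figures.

ω₂ = 3.665 rad/s (from 35 rpm).
Differentiating the loop-closure r₂e^{iθ₂}+r₃e^{iθ₃}=r₁+r₄e^{iθ₄} gives r₂ω₂e^{iθ₂}+r₃ω₃e^{iθ₃}=r₄ω₄e^{iθ₄}.
Eliminating the other unknown: ω₃ = r₂ω₂ sin(θ₄−θ₂) / [r₃ sin(θ₃−θ₄)].
Numerator sine = +0.10279; denominator sine = +0.74780.
Result = 0.0309·3.665·(+0.10279) / (0.1125·(+0.74780)) = +0.13838 rad/s; magnitude 0.13838 rad/s.

0.138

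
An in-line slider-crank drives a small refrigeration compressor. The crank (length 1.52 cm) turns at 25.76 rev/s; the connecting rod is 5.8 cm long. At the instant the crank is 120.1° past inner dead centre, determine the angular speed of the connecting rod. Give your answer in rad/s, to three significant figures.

ω = 161.9 rad/s (converted from 25.76 rev/s).
The rod makes angle φ with the slider axis where L sinφ = r sinθ; differentiating, L cosφ·φ̇ = r ω cosθ.
L cosφ = √(L² − r² sin²θ) = 0.05649 m.
|ω_rod| = r ω |cosθ| / √(L² − r² sin²θ) = 0.0152·161.9·0.50151/0.05649 = 21.841 rad/s.

21.8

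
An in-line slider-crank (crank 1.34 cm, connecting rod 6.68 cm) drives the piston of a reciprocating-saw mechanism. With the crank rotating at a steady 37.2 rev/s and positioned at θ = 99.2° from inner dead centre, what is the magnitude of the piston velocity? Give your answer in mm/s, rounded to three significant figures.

ω = 2π·37.2 = 233.7 rad/s
For an in-line slider-crank, x = r cosθ + √(L² − r² sin²θ), so v = −rω sinθ·[1 + r cosθ/√(L² − r² sin²θ)].
With r = 0.0134 m, L = 0.0668 m, θ = 99.2°: √(L² − r² sin²θ) = 0.065477 m.
v = −0.0134·233.7·0.98714·[1 + 0.0134·-0.15988/0.065477] = -2.9906 m/s.
|v| = 2.9906 m/s = 2990.6 mm/s.

2990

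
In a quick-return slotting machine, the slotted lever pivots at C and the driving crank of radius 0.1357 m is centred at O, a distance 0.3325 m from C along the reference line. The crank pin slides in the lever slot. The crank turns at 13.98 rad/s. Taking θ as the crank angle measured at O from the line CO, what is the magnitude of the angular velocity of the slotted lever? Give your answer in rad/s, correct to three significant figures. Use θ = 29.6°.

3.89

ω = 13.98 rad/s
Crank pin A relative to C: A = (d + r cosθ, r sinθ); lever angle φ = atan2(r sinθ, d + r cosθ).
Differentiating tanφ: φ̇ = rω(d cosθ + r)/(d² + r² + 2dr cosθ).
d² + r² + 2dr cosθ = |CA|² = 0.207434 m²;  d cosθ + r = +0.42481 m.
|ω_lever| = |0.1357·13.98·+0.42481| / 0.207434 = 3.8851 rad/s.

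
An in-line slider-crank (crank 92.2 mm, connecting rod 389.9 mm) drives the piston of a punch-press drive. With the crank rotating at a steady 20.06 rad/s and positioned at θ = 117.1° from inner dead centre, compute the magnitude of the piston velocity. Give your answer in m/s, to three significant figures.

ω = 20.06 rad/s
For an in-line slider-crank, x = r cosθ + √(L² − r² sin²θ), so v = −rω sinθ·[1 + r cosθ/√(L² − r² sin²θ)].
With r = 0.0922 m, L = 0.3899 m, θ = 117.1°: √(L² − r² sin²θ) = 0.38116 m.
v = −0.0922·20.06·0.89021·[1 + 0.0922·-0.45554/0.38116] = -1.465 m/s.
|v| = 1.465 m/s.

1.47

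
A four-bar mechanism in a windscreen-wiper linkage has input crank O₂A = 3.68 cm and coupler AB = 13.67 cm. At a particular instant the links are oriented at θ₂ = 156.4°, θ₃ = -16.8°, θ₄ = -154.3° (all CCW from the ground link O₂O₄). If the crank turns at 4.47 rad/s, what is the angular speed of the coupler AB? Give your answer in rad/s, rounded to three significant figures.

ω₂ = 4.47 rad/s
Differentiating the loop-closure r₂e^{iθ₂}+r₃e^{iθ₃}=r₁+r₄e^{iθ₄} gives r₂ω₂e^{iθ₂}+r₃ω₃e^{iθ₃}=r₄ω₄e^{iθ₄}.
Eliminating the other unknown: ω₃ = r₂ω₂ sin(θ₄−θ₂) / [r₃ sin(θ₃−θ₄)].
Numerator sine = +0.75813; denominator sine = +0.67559.
Result = 0.0368·4.47·(+0.75813) / (0.1367·(+0.67559)) = +1.3504 rad/s; magnitude 1.3504 rad/s.

1.35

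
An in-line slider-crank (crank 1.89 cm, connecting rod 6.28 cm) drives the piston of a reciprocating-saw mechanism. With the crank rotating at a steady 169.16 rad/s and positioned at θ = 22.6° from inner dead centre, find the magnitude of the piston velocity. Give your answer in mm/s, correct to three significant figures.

1570

ω = 169.2 rad/s
For an in-line slider-crank, x = r cosθ + √(L² − r² sin²θ), so v = −rω sinθ·[1 + r cosθ/√(L² − r² sin²θ)].
With r = 0.0189 m, L = 0.0628 m, θ = 22.6°: √(L² − r² sin²θ) = 0.062379 m.
v = −0.0189·169.2·0.38430·[1 + 0.0189·0.92321/0.062379] = -1.5723 m/s.
|v| = 1.5723 m/s = 1572.3 mm/s.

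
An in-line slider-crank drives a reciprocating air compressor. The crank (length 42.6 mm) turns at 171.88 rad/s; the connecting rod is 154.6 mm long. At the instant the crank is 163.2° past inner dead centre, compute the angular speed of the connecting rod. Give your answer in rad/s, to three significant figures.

ω = 171.9 rad/s
The rod makes angle φ with the slider axis where L sinφ = r sinθ; differentiating, L cosφ·φ̇ = r ω cosθ.
L cosφ = √(L² − r² sin²θ) = 0.15411 m.
|ω_rod| = r ω |cosθ| / √(L² − r² sin²θ) = 0.0426·171.9·0.95732/0.15411 = 45.485 rad/s.

45.5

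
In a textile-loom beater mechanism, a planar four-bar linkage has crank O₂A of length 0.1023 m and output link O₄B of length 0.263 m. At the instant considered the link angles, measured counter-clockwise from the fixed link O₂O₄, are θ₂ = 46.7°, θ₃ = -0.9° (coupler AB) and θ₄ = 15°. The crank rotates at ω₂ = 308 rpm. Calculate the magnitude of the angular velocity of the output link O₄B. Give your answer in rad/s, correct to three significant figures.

33.8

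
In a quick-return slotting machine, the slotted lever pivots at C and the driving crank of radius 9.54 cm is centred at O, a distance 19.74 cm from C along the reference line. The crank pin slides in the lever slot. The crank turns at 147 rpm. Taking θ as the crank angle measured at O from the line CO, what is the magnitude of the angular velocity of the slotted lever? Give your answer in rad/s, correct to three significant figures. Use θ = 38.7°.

ω = 15.39 rad/s (from 147 rpm).
Crank pin A relative to C: A = (d + r cosθ, r sinθ); lever angle φ = atan2(r sinθ, d + r cosθ).
Differentiating tanφ: φ̇ = rω(d cosθ + r)/(d² + r² + 2dr cosθ).
d² + r² + 2dr cosθ = |CA|² = 0.077462 m²;  d cosθ + r = +0.24946 m.
|ω_lever| = |0.0954·15.39·+0.24946| / 0.077462 = 4.7293 rad/s.

4.73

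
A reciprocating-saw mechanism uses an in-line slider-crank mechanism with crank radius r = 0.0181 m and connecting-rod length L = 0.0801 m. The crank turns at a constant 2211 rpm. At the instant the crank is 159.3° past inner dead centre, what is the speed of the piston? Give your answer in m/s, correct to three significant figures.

1.17

ω = 2π·2211/60 = 231.5 rad/s
For an in-line slider-crank, x = r cosθ + √(L² − r² sin²θ), so v = −rω sinθ·[1 + r cosθ/√(L² − r² sin²θ)].
With r = 0.0181 m, L = 0.0801 m, θ = 159.3°: √(L² − r² sin²θ) = 0.079844 m.
v = −0.0181·231.5·0.35347·[1 + 0.0181·-0.93544/0.079844] = -1.1672 m/s.
|v| = 1.1672 m/s.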